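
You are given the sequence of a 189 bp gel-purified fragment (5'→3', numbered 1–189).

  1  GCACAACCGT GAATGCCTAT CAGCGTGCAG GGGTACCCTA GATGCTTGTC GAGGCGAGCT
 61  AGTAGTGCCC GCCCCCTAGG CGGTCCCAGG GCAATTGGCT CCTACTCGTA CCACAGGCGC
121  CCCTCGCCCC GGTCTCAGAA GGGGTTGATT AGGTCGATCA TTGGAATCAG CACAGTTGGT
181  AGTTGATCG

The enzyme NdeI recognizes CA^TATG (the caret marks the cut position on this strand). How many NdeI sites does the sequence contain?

No occurrence of CATATG is present in the sequence.
NdeI does not cut: 0 sites.

0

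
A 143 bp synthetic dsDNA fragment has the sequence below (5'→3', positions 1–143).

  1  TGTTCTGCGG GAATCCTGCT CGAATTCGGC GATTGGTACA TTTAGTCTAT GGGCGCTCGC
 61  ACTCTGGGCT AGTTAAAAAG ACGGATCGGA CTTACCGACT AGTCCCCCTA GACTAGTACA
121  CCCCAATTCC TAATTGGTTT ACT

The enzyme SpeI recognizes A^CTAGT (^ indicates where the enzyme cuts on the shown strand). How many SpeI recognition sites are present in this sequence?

2

ACTAGT occurs starting at positions 98, 112.
SpeI cuts at 2 sites.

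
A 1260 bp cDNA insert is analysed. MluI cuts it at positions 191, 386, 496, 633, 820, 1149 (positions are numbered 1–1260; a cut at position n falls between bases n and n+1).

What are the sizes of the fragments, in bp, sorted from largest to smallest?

Linear molecule, 6 cuts → 7 fragments:
  191 − 0 = 191 bp
  386 − 191 = 195 bp
  496 − 386 = 110 bp
  633 − 496 = 137 bp
  820 − 633 = 187 bp
  1149 − 820 = 329 bp
  1260 − 1149 = 111 bp
Sorted largest to smallest: 329, 195, 191, 187, 137, 111, 110 bp.

329, 195, 191, 187, 137, 111, 110 bp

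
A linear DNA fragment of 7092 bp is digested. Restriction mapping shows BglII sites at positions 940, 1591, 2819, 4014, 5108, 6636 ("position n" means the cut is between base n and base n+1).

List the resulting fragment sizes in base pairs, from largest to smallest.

1528, 1228, 1195, 1094, 940, 651, 456 bp

Linear molecule, 6 cuts → 7 fragments:
  940 − 0 = 940 bp
  1591 − 940 = 651 bp
  2819 − 1591 = 1228 bp
  4014 − 2819 = 1195 bp
  5108 − 4014 = 1094 bp
  6636 − 5108 = 1528 bp
  7092 − 6636 = 456 bp
Sorted largest to smallest: 1528, 1228, 1195, 1094, 940, 651, 456 bp.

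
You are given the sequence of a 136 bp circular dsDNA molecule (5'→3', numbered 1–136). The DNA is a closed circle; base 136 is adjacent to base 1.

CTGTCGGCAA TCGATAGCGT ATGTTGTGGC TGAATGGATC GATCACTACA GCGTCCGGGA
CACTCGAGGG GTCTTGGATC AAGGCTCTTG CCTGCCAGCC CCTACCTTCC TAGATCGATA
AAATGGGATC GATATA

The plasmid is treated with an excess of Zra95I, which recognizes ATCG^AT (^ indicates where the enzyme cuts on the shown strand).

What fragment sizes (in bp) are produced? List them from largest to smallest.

76, 28, 18, 14 bp

Zra95I sites (ATCGAT) start at positions 10, 38, 114, 128.
Zra95I cuts after base 4 of each site, so after positions 13, 41, 117, 131.
Circular molecule, 4 cuts → 4 fragments:
  14–41 → 28 bp
  42–117 → 76 bp
  118–131 → 14 bp
  132–136 then 1–13 → 5 + 13 = 18 bp
Sorted largest to smallest: 76, 28, 18, 14 bp.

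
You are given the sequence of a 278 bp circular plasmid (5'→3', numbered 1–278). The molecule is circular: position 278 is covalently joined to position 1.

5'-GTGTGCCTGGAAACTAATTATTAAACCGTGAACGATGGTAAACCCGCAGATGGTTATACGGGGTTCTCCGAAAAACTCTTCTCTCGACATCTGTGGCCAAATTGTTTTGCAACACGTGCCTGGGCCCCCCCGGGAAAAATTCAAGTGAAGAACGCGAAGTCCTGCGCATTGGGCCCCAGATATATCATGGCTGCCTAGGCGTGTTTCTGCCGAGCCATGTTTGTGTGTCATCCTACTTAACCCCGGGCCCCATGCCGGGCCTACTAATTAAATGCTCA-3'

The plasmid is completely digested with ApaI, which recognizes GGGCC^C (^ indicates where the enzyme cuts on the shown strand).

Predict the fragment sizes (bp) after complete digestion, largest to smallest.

155, 74, 49 bp

ApaI sites (GGGCCC) start at positions 122, 171, 245.
ApaI cuts after base 5 of each site (before the last base), so after positions 126, 175, 249.
Circular molecule, 3 cuts → 3 fragments:
  127–175 → 49 bp
  176–249 → 74 bp
  250–278 then 1–126 → 29 + 126 = 155 bp
Sorted largest to smallest: 155, 74, 49 bp.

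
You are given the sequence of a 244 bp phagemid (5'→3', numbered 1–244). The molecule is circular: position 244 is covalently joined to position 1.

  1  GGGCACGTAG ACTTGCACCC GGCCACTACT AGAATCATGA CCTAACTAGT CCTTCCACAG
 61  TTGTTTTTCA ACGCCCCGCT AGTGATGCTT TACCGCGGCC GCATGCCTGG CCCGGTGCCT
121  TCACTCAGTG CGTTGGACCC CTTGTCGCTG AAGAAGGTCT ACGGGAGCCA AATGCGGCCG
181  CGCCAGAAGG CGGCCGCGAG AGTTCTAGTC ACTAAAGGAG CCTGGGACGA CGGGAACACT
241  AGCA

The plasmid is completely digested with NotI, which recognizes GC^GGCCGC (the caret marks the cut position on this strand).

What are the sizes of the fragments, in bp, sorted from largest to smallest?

NotI sites (GCGGCCGC) start at positions 95, 174, 190.
NotI cuts after base 2 of each site, so after positions 96, 175, 191.
Circular molecule, 3 cuts → 3 fragments:
  97–175 → 79 bp
  176–191 → 16 bp
  192–244 then 1–96 → 53 + 96 = 149 bp
Sorted largest to smallest: 149, 79, 16 bp.

149, 79, 16 bp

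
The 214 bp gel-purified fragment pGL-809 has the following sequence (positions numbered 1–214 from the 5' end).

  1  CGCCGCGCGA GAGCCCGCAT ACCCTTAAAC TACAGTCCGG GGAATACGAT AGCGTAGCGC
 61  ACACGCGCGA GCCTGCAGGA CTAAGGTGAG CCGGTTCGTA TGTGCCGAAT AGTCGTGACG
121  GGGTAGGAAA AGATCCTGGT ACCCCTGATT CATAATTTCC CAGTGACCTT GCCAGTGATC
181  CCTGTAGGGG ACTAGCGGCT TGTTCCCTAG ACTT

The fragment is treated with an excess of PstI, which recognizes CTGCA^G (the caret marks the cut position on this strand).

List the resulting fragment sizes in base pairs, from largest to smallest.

137, 77 bp

The PstI site (CTGCAG) starts at position 73.
PstI cuts after base 5 of each site (before the last base), so after position 77.
Linear molecule, 1 cut → 2 fragments:
  1–77 → 77 bp
  78–214 → 137 bp
Sorted largest to smallest: 137, 77 bp.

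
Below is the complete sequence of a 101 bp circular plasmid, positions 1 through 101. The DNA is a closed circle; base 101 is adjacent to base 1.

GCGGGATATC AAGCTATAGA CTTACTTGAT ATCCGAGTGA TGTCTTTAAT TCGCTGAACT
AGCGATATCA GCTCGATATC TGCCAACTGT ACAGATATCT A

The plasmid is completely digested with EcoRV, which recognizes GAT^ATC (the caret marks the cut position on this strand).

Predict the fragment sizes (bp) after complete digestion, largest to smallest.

36, 23, 19, 12, 11 bp

EcoRV sites (GATATC) start at positions 5, 28, 64, 75, 94.
EcoRV cuts after base 3 of each site, so after positions 7, 30, 66, 77, 96.
Circular molecule, 5 cuts → 5 fragments:
  8–30 → 23 bp
  31–66 → 36 bp
  67–77 → 11 bp
  78–96 → 19 bp
  97–101 then 1–7 → 5 + 7 = 12 bp
Sorted largest to smallest: 36, 23, 19, 12, 11 bp.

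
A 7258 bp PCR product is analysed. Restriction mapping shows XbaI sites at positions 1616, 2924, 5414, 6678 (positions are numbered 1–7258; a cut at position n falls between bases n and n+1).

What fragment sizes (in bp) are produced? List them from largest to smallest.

Linear molecule, 4 cuts → 5 fragments:
  1616 − 0 = 1616 bp
  2924 − 1616 = 1308 bp
  5414 − 2924 = 2490 bp
  6678 − 5414 = 1264 bp
  7258 − 6678 = 580 bp
Sorted largest to smallest: 2490, 1616, 1308, 1264, 580 bp.

2490, 1616, 1308, 1264, 580 bp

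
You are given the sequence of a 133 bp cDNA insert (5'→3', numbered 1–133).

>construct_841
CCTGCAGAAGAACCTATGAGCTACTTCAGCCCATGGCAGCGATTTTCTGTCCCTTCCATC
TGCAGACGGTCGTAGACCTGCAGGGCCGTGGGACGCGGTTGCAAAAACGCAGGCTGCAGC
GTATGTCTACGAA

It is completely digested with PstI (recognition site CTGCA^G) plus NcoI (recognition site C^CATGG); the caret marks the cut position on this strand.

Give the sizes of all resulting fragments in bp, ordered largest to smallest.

36, 33, 25, 18, 15, 6 bp

PstI sites (CTGCAG) start at positions 2, 60, 78, 114.
PstI cuts after base 5 of each site (before the last base), so after positions 6, 64, 82, 118.
The NcoI site (CCATGG) starts at position 31.
NcoI cuts after the first base of each site, so after position 31.
Combined cut positions: 6, 31, 64, 82, 118.
Linear molecule, 5 cuts → 6 fragments:
  1–6 → 6 bp
  7–31 → 25 bp
  32–64 → 33 bp
  65–82 → 18 bp
  83–118 → 36 bp
  119–133 → 15 bp
Sorted largest to smallest: 36, 33, 25, 18, 15, 6 bp.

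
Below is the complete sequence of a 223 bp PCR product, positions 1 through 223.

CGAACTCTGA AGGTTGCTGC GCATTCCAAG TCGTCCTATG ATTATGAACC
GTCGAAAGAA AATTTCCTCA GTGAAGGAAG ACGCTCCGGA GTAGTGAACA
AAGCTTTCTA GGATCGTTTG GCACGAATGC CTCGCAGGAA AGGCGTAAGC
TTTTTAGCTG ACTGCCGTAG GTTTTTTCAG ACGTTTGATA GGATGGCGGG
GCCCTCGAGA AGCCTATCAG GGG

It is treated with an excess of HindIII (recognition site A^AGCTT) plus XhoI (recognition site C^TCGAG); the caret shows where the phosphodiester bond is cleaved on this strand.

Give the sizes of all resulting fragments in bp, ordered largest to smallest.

HindIII sites (AAGCTT) start at positions 101, 147.
HindIII cuts after the first base of each site, so after positions 101, 147.
The XhoI site (CTCGAG) starts at position 204.
XhoI cuts after the first base of each site, so after position 204.
Combined cut positions: 101, 147, 204.
Linear molecule, 3 cuts → 4 fragments:
  1–101 → 101 bp
  102–147 → 46 bp
  148–204 → 57 bp
  205–223 → 19 bp
Sorted largest to smallest: 101, 57, 46, 19 bp.

101, 57, 46, 19 bp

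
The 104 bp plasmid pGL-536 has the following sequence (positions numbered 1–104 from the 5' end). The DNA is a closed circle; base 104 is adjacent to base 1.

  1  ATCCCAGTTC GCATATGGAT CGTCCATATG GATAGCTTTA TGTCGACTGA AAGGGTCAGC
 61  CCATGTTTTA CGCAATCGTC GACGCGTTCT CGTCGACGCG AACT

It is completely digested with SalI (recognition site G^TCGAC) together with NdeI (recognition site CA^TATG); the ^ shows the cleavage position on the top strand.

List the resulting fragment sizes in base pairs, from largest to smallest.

36, 25, 16, 14, 13 bp

SalI sites (GTCGAC) start at positions 42, 78, 92.
SalI cuts after the first base of each site, so after positions 42, 78, 92.
NdeI sites (CATATG) start at positions 12, 25.
NdeI cuts after base 2 of each site, so after positions 13, 26.
Combined cut positions: 13, 26, 42, 78, 92.
Circular molecule, 5 cuts → 5 fragments:
  14–26 → 13 bp
  27–42 → 16 bp
  43–78 → 36 bp
  79–92 → 14 bp
  93–104 then 1–13 → 12 + 13 = 25 bp
Sorted largest to smallest: 36, 25, 16, 14, 13 bp.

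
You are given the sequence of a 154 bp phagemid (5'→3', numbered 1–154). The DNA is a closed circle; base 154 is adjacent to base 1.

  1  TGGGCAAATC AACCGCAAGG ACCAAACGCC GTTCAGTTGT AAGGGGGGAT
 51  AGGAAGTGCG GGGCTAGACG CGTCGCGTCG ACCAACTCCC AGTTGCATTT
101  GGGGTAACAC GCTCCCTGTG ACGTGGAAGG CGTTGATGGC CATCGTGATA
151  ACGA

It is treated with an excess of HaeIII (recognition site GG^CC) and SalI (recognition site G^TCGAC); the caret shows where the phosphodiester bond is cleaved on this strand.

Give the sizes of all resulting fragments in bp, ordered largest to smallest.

92, 62 bp

The HaeIII site (GGCC) starts at position 138.
HaeIII cuts after base 2 of each site, so after position 139.
The SalI site (GTCGAC) starts at position 77.
SalI cuts after the first base of each site, so after position 77.
Combined cut positions: 77, 139.
Circular molecule, 2 cuts → 2 fragments:
  78–139 → 62 bp
  140–154 then 1–77 → 15 + 77 = 92 bp
Sorted largest to smallest: 92, 62 bp.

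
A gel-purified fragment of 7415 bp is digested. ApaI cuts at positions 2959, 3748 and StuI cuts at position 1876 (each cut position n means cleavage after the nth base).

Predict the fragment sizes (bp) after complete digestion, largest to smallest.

Combined cut positions (sorted): 1876, 2959, 3748.
Linear molecule, 3 cuts → 4 fragments:
  1876 − 0 = 1876 bp
  2959 − 1876 = 1083 bp
  3748 − 2959 = 789 bp
  7415 − 3748 = 3667 bp
Sorted largest to smallest: 3667, 1876, 1083, 789 bp.

3667, 1876, 1083, 789 bp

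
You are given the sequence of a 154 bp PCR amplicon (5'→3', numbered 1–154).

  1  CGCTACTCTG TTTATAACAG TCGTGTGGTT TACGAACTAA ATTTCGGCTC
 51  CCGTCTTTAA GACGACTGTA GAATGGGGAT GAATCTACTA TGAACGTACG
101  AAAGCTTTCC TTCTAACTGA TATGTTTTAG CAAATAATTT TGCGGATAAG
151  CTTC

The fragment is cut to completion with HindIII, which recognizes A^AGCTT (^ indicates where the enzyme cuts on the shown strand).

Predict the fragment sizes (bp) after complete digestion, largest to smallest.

HindIII sites (AAGCTT) start at positions 102, 148.
HindIII cuts after the first base of each site, so after positions 102, 148.
Linear molecule, 2 cuts → 3 fragments:
  1–102 → 102 bp
  103–148 → 46 bp
  149–154 → 6 bp
Sorted largest to smallest: 102, 46, 6 bp.

102, 46, 6 bp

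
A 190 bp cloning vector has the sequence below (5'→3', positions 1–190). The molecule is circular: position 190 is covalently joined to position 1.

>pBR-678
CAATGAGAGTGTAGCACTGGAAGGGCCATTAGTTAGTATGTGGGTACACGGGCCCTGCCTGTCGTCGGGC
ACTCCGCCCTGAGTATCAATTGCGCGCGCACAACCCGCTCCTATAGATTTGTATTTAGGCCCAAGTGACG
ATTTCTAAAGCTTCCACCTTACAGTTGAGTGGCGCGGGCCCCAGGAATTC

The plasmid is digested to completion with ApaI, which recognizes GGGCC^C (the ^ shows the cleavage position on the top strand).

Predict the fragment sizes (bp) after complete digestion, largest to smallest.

ApaI sites (GGGCCC) start at positions 50, 176.
ApaI cuts after base 5 of each site (before the last base), so after positions 54, 180.
Circular molecule, 2 cuts → 2 fragments:
  55–180 → 126 bp
  181–190 then 1–54 → 10 + 54 = 64 bp
Sorted largest to smallest: 126, 64 bp.

126, 64 bp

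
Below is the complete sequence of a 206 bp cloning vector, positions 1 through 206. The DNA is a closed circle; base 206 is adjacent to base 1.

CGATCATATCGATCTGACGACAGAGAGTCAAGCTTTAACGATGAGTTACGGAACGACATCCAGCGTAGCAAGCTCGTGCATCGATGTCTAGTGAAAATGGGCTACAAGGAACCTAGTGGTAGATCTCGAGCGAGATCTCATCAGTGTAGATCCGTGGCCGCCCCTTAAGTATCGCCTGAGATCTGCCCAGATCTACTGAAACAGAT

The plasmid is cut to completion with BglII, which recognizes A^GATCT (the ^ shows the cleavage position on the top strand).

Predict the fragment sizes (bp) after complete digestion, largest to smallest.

BglII sites (AGATCT) start at positions 121, 133, 179, 189.
BglII cuts after the first base of each site, so after positions 121, 133, 179, 189.
Circular molecule, 4 cuts → 4 fragments:
  122–133 → 12 bp
  134–179 → 46 bp
  180–189 → 10 bp
  190–206 then 1–121 → 17 + 121 = 138 bp
Sorted largest to smallest: 138, 46, 12, 10 bp.

138, 46, 12, 10 bp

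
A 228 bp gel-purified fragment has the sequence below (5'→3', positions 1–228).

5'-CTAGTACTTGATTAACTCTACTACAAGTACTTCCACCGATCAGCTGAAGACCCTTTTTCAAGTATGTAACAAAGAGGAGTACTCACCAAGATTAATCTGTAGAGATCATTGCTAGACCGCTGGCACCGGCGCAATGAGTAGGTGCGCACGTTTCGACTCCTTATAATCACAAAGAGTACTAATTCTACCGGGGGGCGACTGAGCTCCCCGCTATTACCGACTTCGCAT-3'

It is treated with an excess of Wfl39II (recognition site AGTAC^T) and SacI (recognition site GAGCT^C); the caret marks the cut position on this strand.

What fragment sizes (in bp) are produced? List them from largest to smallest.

Wfl39II sites (AGTACT) start at positions 3, 26, 78, 175.
Wfl39II cuts after base 5 of each site (before the last base), so after positions 7, 30, 82, 179.
The SacI site (GAGCTC) starts at position 201.
SacI cuts after base 5 of each site (before the last base), so after position 205.
Combined cut positions: 7, 30, 82, 179, 205.
Linear molecule, 5 cuts → 6 fragments:
  1–7 → 7 bp
  8–30 → 23 bp
  31–82 → 52 bp
  83–179 → 97 bp
  180–205 → 26 bp
  206–228 → 23 bp
Sorted largest to smallest: 97, 52, 26, 23, 23, 7 bp.

97, 52, 26, 23, 23, 7 bp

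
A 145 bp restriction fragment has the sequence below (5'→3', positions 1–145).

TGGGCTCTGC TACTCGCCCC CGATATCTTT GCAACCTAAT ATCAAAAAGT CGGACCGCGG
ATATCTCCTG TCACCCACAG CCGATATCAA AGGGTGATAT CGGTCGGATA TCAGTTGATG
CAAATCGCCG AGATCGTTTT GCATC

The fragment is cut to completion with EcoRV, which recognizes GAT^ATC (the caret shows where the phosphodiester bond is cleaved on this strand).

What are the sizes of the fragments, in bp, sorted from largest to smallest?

EcoRV sites (GATATC) start at positions 22, 60, 83, 96, 107.
EcoRV cuts after base 3 of each site, so after positions 24, 62, 85, 98, 109.
Linear molecule, 5 cuts → 6 fragments:
  1–24 → 24 bp
  25–62 → 38 bp
  63–85 → 23 bp
  86–98 → 13 bp
  99–109 → 11 bp
  110–145 → 36 bp
Sorted largest to smallest: 38, 36, 24, 23, 13, 11 bp.

38, 36, 24, 23, 13, 11 bp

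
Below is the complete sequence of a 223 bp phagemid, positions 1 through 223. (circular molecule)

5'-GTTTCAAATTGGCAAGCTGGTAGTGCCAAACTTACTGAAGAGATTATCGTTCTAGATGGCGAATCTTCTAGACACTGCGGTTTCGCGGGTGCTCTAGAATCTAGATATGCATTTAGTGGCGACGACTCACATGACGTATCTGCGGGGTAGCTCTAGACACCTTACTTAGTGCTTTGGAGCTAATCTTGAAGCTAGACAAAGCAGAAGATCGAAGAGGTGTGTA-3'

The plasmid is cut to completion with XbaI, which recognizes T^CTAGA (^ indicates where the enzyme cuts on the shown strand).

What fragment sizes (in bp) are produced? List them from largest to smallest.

122, 52, 26, 16, 7 bp

XbaI sites (TCTAGA) start at positions 51, 67, 93, 100, 152.
XbaI cuts after the first base of each site, so after positions 51, 67, 93, 100, 152.
Circular molecule, 5 cuts → 5 fragments:
  52–67 → 16 bp
  68–93 → 26 bp
  94–100 → 7 bp
  101–152 → 52 bp
  153–223 then 1–51 → 71 + 51 = 122 bp
Sorted largest to smallest: 122, 52, 26, 16, 7 bp.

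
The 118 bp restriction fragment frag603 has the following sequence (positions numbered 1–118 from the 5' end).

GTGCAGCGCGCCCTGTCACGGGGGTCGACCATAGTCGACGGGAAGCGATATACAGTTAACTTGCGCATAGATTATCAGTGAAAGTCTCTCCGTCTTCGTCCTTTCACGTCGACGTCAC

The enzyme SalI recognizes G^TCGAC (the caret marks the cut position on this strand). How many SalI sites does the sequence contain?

3

GTCGAC occurs starting at positions 24, 34, 108.
SalI cuts at 3 sites.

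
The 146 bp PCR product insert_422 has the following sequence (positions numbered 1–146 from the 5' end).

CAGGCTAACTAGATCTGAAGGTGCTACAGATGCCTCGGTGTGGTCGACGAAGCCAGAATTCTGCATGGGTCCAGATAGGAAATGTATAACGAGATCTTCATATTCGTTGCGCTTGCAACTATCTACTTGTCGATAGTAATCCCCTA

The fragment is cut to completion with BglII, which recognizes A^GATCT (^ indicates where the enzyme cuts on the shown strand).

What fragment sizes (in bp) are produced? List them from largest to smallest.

BglII sites (AGATCT) start at positions 11, 92.
BglII cuts after the first base of each site, so after positions 11, 92.
Linear molecule, 2 cuts → 3 fragments:
  1–11 → 11 bp
  12–92 → 81 bp
  93–146 → 54 bp
Sorted largest to smallest: 81, 54, 11 bp.

81, 54, 11 bp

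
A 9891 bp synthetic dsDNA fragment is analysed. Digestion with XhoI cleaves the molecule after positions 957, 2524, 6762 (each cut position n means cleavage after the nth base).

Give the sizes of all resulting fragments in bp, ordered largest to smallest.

4238, 3129, 1567, 957 bp

Linear molecule, 3 cuts → 4 fragments:
  957 − 0 = 957 bp
  2524 − 957 = 1567 bp
  6762 − 2524 = 4238 bp
  9891 − 6762 = 3129 bp
Sorted largest to smallest: 4238, 3129, 1567, 957 bp.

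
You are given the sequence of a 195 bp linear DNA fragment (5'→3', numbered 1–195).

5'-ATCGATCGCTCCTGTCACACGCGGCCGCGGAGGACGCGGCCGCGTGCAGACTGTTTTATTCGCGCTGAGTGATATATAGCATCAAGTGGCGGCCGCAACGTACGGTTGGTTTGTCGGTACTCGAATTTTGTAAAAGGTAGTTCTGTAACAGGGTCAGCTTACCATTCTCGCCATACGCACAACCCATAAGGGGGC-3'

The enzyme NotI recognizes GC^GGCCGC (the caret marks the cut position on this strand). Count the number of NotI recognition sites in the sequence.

GCGGCCGC occurs starting at positions 21, 36, 89.
NotI cuts at 3 sites.

3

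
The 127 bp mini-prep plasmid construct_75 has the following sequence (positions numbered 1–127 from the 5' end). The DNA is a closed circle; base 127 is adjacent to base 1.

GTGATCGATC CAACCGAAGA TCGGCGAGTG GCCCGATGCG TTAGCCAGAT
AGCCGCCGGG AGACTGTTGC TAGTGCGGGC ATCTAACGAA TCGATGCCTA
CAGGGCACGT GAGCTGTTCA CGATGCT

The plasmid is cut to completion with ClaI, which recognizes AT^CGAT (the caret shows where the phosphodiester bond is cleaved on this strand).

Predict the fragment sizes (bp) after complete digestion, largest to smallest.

ClaI sites (ATCGAT) start at positions 4, 90.
ClaI cuts after base 2 of each site, so after positions 5, 91.
Circular molecule, 2 cuts → 2 fragments:
  6–91 → 86 bp
  92–127 then 1–5 → 36 + 5 = 41 bp
Sorted largest to smallest: 86, 41 bp.

86, 41 bp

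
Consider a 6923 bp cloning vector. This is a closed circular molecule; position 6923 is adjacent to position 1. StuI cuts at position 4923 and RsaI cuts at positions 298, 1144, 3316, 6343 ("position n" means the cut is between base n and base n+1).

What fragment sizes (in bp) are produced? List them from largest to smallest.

2172, 1607, 1420, 878, 846 bp

Combined cut positions (sorted): 298, 1144, 3316, 4923, 6343.
Circular molecule, 5 cuts → 5 fragments:
  1144 − 298 = 846 bp
  3316 − 1144 = 2172 bp
  4923 − 3316 = 1607 bp
  6343 − 4923 = 1420 bp
  wrap: 6923 − 6343 + 298 = 878 bp
Sorted largest to smallest: 2172, 1607, 1420, 878, 846 bp.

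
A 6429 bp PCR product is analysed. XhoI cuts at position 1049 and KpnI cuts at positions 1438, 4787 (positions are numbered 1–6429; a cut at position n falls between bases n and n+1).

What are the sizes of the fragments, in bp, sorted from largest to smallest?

3349, 1642, 1049, 389 bp

Combined cut positions (sorted): 1049, 1438, 4787.
Linear molecule, 3 cuts → 4 fragments:
  1049 − 0 = 1049 bp
  1438 − 1049 = 389 bp
  4787 − 1438 = 3349 bp
  6429 − 4787 = 1642 bp
Sorted largest to smallest: 3349, 1642, 1049, 389 bp.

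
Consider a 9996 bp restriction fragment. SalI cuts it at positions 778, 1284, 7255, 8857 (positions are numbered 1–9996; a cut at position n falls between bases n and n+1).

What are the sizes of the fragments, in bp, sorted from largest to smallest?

5971, 1602, 1139, 778, 506 bp

Linear molecule, 4 cuts → 5 fragments:
  778 − 0 = 778 bp
  1284 − 778 = 506 bp
  7255 − 1284 = 5971 bp
  8857 − 7255 = 1602 bp
  9996 − 8857 = 1139 bp
Sorted largest to smallest: 5971, 1602, 1139, 778, 506 bp.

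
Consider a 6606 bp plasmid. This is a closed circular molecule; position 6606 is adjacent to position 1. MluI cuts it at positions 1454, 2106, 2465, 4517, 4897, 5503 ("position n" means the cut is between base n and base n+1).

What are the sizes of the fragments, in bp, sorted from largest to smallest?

Circular molecule, 6 cuts → 6 fragments:
  2106 − 1454 = 652 bp
  2465 − 2106 = 359 bp
  4517 − 2465 = 2052 bp
  4897 − 4517 = 380 bp
  5503 − 4897 = 606 bp
  wrap: 6606 − 5503 + 1454 = 2557 bp
Sorted largest to smallest: 2557, 2052, 652, 606, 380, 359 bp.

2557, 2052, 652, 606, 380, 359 bp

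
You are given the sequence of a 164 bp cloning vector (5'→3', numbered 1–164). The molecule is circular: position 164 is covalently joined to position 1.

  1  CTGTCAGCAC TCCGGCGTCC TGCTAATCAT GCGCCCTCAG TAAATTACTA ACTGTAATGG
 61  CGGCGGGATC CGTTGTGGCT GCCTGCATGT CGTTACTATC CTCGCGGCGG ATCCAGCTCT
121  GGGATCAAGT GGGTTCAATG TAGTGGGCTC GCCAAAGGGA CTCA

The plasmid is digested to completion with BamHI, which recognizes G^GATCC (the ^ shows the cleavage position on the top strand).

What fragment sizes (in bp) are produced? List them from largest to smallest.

BamHI sites (GGATCC) start at positions 66, 109.
BamHI cuts after the first base of each site, so after positions 66, 109.
Circular molecule, 2 cuts → 2 fragments:
  67–109 → 43 bp
  110–164 then 1–66 → 55 + 66 = 121 bp
Sorted largest to smallest: 121, 43 bp.

121, 43 bp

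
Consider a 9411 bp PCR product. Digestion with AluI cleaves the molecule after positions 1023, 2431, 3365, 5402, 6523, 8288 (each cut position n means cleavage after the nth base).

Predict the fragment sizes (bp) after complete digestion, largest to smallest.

2037, 1765, 1408, 1123, 1121, 1023, 934 bp

Linear molecule, 6 cuts → 7 fragments:
  1023 − 0 = 1023 bp
  2431 − 1023 = 1408 bp
  3365 − 2431 = 934 bp
  5402 − 3365 = 2037 bp
  6523 − 5402 = 1121 bp
  8288 − 6523 = 1765 bp
  9411 − 8288 = 1123 bp
Sorted largest to smallest: 2037, 1765, 1408, 1123, 1121, 1023, 934 bp.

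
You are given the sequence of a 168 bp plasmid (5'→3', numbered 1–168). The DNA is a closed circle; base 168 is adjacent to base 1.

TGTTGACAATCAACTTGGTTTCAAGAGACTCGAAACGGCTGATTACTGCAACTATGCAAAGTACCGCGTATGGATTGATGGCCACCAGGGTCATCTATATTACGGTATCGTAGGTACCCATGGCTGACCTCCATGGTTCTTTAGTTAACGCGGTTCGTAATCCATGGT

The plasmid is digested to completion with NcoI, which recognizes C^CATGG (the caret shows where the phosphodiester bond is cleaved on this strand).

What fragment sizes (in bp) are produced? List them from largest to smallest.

124, 31, 13 bp

NcoI sites (CCATGG) start at positions 118, 131, 162.
NcoI cuts after the first base of each site, so after positions 118, 131, 162.
Circular molecule, 3 cuts → 3 fragments:
  119–131 → 13 bp
  132–162 → 31 bp
  163–168 then 1–118 → 6 + 118 = 124 bp
Sorted largest to smallest: 124, 31, 13 bp.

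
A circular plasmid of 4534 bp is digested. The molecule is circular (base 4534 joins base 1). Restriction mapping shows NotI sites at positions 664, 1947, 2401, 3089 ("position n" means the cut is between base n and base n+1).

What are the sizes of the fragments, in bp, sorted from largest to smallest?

Circular molecule, 4 cuts → 4 fragments:
  1947 − 664 = 1283 bp
  2401 − 1947 = 454 bp
  3089 − 2401 = 688 bp
  wrap: 4534 − 3089 + 664 = 2109 bp
Sorted largest to smallest: 2109, 1283, 688, 454 bp.

2109, 1283, 688, 454 bp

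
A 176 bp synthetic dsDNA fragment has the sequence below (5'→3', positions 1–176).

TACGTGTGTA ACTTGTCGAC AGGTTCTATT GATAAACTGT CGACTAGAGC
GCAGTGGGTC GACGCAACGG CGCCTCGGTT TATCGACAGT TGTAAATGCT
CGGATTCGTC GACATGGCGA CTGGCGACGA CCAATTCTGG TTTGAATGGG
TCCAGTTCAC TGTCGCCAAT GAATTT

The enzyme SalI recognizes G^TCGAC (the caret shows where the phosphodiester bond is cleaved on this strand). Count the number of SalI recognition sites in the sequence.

GTCGAC occurs starting at positions 15, 39, 58, 108.
SalI cuts at 4 sites.

4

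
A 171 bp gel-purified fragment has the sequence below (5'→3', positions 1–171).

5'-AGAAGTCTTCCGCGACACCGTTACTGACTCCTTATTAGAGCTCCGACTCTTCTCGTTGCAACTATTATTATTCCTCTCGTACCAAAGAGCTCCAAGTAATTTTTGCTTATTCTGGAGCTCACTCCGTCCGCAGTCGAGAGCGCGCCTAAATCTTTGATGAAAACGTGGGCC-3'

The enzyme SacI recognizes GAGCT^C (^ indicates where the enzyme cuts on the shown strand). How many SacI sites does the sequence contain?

3

GAGCTC occurs starting at positions 38, 87, 115.
SacI cuts at 3 sites.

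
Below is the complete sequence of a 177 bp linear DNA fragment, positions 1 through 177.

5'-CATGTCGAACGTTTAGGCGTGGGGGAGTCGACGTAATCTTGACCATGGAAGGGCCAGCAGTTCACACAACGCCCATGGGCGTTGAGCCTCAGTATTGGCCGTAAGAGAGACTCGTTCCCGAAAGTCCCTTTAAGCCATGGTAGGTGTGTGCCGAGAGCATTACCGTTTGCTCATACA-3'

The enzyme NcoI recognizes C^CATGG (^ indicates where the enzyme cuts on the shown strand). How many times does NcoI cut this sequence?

3

CCATGG occurs starting at positions 43, 73, 135.
NcoI cuts at 3 sites.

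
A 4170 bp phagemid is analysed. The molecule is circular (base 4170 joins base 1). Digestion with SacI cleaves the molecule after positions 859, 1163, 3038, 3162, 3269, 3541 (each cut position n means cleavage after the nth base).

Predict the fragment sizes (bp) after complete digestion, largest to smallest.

1875, 1488, 304, 272, 124, 107 bp

Circular molecule, 6 cuts → 6 fragments:
  1163 − 859 = 304 bp
  3038 − 1163 = 1875 bp
  3162 − 3038 = 124 bp
  3269 − 3162 = 107 bp
  3541 − 3269 = 272 bp
  wrap: 4170 − 3541 + 859 = 1488 bp
Sorted largest to smallest: 1875, 1488, 304, 272, 124, 107 bp.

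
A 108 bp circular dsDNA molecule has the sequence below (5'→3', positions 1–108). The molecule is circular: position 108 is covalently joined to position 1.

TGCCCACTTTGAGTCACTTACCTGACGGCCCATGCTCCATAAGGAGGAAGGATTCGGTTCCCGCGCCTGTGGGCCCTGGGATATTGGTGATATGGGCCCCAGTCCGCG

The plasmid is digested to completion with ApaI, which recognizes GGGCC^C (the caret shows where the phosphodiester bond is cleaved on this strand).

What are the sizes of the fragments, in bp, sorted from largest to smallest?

85, 23 bp

ApaI sites (GGGCCC) start at positions 71, 94.
ApaI cuts after base 5 of each site (before the last base), so after positions 75, 98.
Circular molecule, 2 cuts → 2 fragments:
  76–98 → 23 bp
  99–108 then 1–75 → 10 + 75 = 85 bp
Sorted largest to smallest: 85, 23 bp.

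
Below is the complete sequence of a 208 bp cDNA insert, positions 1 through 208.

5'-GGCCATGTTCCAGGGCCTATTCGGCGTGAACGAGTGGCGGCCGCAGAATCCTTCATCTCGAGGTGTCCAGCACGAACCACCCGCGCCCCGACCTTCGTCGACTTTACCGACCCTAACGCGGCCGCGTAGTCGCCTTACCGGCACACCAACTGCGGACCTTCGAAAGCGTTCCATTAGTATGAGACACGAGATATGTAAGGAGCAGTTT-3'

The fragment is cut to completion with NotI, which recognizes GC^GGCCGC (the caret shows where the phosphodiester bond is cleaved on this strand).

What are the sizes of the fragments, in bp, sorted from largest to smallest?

89, 81, 38 bp

NotI sites (GCGGCCGC) start at positions 37, 118.
NotI cuts after base 2 of each site, so after positions 38, 119.
Linear molecule, 2 cuts → 3 fragments:
  1–38 → 38 bp
  39–119 → 81 bp
  120–208 → 89 bp
Sorted largest to smallest: 89, 81, 38 bp.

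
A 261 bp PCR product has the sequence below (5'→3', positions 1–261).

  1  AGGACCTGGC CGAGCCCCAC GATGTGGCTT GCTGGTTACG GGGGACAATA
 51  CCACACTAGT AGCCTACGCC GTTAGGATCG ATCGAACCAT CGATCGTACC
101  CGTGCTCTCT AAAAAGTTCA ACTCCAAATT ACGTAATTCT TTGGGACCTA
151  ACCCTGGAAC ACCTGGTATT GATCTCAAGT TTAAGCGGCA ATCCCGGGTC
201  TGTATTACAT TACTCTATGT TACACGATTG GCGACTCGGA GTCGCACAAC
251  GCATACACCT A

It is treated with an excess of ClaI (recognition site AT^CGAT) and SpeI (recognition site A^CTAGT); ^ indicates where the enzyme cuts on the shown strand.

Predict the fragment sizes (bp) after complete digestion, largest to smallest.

ClaI sites (ATCGAT) start at positions 77, 89.
ClaI cuts after base 2 of each site, so after positions 78, 90.
The SpeI site (ACTAGT) starts at position 55.
SpeI cuts after the first base of each site, so after position 55.
Combined cut positions: 55, 78, 90.
Linear molecule, 3 cuts → 4 fragments:
  1–55 → 55 bp
  56–78 → 23 bp
  79–90 → 12 bp
  91–261 → 171 bp
Sorted largest to smallest: 171, 55, 23, 12 bp.

171, 55, 23, 12 bp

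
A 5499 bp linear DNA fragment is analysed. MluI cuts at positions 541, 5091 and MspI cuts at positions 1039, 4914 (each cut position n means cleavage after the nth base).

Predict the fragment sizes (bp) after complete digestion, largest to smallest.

Combined cut positions (sorted): 541, 1039, 4914, 5091.
Linear molecule, 4 cuts → 5 fragments:
  541 − 0 = 541 bp
  1039 − 541 = 498 bp
  4914 − 1039 = 3875 bp
  5091 − 4914 = 177 bp
  5499 − 5091 = 408 bp
Sorted largest to smallest: 3875, 541, 498, 408, 177 bp.

3875, 541, 498, 408, 177 bp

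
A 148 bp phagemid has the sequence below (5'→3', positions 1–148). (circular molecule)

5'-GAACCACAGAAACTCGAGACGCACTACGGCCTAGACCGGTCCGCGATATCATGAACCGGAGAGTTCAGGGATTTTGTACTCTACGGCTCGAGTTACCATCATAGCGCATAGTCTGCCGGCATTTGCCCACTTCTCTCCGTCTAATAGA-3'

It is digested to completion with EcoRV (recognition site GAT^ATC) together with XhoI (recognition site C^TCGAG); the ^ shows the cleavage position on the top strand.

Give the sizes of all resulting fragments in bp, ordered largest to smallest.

The EcoRV site (GATATC) starts at position 45.
EcoRV cuts after base 3 of each site, so after position 47.
XhoI sites (CTCGAG) start at positions 13, 87.
XhoI cuts after the first base of each site, so after positions 13, 87.
Combined cut positions: 13, 47, 87.
Circular molecule, 3 cuts → 3 fragments:
  14–47 → 34 bp
  48–87 → 40 bp
  88–148 then 1–13 → 61 + 13 = 74 bp
Sorted largest to smallest: 74, 40, 34 bp.

74, 40, 34 bp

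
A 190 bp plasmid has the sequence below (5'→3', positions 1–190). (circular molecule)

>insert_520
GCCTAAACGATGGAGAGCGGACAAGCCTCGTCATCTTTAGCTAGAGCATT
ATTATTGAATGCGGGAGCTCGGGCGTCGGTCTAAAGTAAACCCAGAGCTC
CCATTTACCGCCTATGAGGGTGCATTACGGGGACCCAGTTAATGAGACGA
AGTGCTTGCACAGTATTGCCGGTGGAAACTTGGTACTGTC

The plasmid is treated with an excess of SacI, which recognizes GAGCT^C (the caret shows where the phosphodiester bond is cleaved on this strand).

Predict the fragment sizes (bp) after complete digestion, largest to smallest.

160, 30 bp

SacI sites (GAGCTC) start at positions 65, 95.
SacI cuts after base 5 of each site (before the last base), so after positions 69, 99.
Circular molecule, 2 cuts → 2 fragments:
  70–99 → 30 bp
  100–190 then 1–69 → 91 + 69 = 160 bp
Sorted largest to smallest: 160, 30 bp.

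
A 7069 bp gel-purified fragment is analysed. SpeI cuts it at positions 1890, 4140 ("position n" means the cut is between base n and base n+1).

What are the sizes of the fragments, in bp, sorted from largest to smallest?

2929, 2250, 1890 bp

Linear molecule, 2 cuts → 3 fragments:
  1890 − 0 = 1890 bp
  4140 − 1890 = 2250 bp
  7069 − 4140 = 2929 bp
Sorted largest to smallest: 2929, 2250, 1890 bp.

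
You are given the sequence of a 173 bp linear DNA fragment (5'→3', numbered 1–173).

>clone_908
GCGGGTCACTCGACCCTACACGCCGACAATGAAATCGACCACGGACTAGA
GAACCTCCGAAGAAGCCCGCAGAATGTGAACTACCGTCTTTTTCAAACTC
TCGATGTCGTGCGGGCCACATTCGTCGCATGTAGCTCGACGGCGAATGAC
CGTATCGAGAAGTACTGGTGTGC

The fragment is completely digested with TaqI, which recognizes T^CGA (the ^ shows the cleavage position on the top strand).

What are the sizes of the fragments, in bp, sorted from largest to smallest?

66, 35, 25, 19, 18, 10 bp

TaqI sites (TCGA) start at positions 10, 35, 101, 136, 155.
TaqI cuts after the first base of each site, so after positions 10, 35, 101, 136, 155.
Linear molecule, 5 cuts → 6 fragments:
  1–10 → 10 bp
  11–35 → 25 bp
  36–101 → 66 bp
  102–136 → 35 bp
  137–155 → 19 bp
  156–173 → 18 bp
Sorted largest to smallest: 66, 35, 25, 19, 18, 10 bp.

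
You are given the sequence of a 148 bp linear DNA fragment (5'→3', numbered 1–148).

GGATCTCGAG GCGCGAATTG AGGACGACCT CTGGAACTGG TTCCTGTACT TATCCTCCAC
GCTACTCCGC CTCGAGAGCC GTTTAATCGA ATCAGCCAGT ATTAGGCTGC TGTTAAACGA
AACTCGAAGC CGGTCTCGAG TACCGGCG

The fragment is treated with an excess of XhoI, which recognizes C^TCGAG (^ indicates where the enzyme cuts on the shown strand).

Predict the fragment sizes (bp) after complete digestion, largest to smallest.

XhoI sites (CTCGAG) start at positions 5, 71, 135.
XhoI cuts after the first base of each site, so after positions 5, 71, 135.
Linear molecule, 3 cuts → 4 fragments:
  1–5 → 5 bp
  6–71 → 66 bp
  72–135 → 64 bp
  136–148 → 13 bp
Sorted largest to smallest: 66, 64, 13, 5 bp.

66, 64, 13, 5 bp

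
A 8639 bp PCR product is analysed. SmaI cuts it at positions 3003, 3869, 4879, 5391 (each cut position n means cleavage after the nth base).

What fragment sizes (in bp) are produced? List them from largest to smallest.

Linear molecule, 4 cuts → 5 fragments:
  3003 − 0 = 3003 bp
  3869 − 3003 = 866 bp
  4879 − 3869 = 1010 bp
  5391 − 4879 = 512 bp
  8639 − 5391 = 3248 bp
Sorted largest to smallest: 3248, 3003, 1010, 866, 512 bp.

3248, 3003, 1010, 866, 512 bp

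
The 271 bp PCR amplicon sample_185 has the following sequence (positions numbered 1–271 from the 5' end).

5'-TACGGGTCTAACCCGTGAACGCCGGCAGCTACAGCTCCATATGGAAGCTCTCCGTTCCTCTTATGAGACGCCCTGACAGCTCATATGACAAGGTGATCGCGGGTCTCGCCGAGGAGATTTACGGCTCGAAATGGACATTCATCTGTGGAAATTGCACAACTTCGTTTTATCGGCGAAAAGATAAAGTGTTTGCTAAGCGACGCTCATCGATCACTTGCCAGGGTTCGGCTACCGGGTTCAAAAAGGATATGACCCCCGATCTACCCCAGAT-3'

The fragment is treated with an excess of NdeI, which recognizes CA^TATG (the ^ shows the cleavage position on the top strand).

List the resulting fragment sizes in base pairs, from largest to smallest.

188, 44, 39 bp

NdeI sites (CATATG) start at positions 38, 82.
NdeI cuts after base 2 of each site, so after positions 39, 83.
Linear molecule, 2 cuts → 3 fragments:
  1–39 → 39 bp
  40–83 → 44 bp
  84–271 → 188 bp
Sorted largest to smallest: 188, 44, 39 bp.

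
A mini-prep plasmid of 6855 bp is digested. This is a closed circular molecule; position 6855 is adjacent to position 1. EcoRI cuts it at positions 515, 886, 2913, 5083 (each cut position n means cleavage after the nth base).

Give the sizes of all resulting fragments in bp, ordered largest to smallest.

2287, 2170, 2027, 371 bp

Circular molecule, 4 cuts → 4 fragments:
  886 − 515 = 371 bp
  2913 − 886 = 2027 bp
  5083 − 2913 = 2170 bp
  wrap: 6855 − 5083 + 515 = 2287 bp
Sorted largest to smallest: 2287, 2170, 2027, 371 bp.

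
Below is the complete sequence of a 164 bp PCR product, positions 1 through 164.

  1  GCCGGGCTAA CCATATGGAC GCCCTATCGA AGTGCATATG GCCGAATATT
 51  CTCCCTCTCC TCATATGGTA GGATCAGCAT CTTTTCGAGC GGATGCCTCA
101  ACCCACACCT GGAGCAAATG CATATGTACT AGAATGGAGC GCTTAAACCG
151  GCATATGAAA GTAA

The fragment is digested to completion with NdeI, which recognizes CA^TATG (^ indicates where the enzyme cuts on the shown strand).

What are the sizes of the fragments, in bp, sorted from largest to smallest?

59, 31, 27, 23, 13, 11 bp

NdeI sites (CATATG) start at positions 12, 35, 62, 121, 152.
NdeI cuts after base 2 of each site, so after positions 13, 36, 63, 122, 153.
Linear molecule, 5 cuts → 6 fragments:
  1–13 → 13 bp
  14–36 → 23 bp
  37–63 → 27 bp
  64–122 → 59 bp
  123–153 → 31 bp
  154–164 → 11 bp
Sorted largest to smallest: 59, 31, 27, 23, 13, 11 bp.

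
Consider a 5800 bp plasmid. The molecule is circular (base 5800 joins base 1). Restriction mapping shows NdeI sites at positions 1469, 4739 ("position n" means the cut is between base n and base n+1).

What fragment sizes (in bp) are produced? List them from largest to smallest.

Circular molecule, 2 cuts → 2 fragments:
  4739 − 1469 = 3270 bp
  wrap: 5800 − 4739 + 1469 = 2530 bp
Sorted largest to smallest: 3270, 2530 bp.

3270, 2530 bp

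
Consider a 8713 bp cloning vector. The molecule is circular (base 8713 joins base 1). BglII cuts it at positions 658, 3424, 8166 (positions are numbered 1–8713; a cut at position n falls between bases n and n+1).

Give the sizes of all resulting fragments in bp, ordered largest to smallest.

4742, 2766, 1205 bp

Circular molecule, 3 cuts → 3 fragments:
  3424 − 658 = 2766 bp
  8166 − 3424 = 4742 bp
  wrap: 8713 − 8166 + 658 = 1205 bp
Sorted largest to smallest: 4742, 2766, 1205 bp.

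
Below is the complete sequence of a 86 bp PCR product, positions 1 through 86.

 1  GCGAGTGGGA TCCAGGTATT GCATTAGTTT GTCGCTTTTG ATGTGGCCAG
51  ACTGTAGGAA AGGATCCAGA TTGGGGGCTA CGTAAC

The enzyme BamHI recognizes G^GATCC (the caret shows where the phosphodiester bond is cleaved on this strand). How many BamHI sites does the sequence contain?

GGATCC occurs starting at positions 8, 62.
BamHI cuts at 2 sites.

2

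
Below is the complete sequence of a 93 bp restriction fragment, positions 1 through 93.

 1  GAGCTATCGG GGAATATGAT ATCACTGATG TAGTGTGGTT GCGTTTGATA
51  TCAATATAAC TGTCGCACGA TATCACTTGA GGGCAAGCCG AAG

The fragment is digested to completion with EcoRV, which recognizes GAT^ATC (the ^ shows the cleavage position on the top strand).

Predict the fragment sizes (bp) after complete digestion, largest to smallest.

EcoRV sites (GATATC) start at positions 18, 47, 69.
EcoRV cuts after base 3 of each site, so after positions 20, 49, 71.
Linear molecule, 3 cuts → 4 fragments:
  1–20 → 20 bp
  21–49 → 29 bp
  50–71 → 22 bp
  72–93 → 22 bp
Sorted largest to smallest: 29, 22, 22, 20 bp.

29, 22, 22, 20 bp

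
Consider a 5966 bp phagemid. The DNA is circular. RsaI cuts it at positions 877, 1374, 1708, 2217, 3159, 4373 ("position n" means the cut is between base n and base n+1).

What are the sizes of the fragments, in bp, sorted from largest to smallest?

2470, 1214, 942, 509, 497, 334 bp

Circular molecule, 6 cuts → 6 fragments:
  1374 − 877 = 497 bp
  1708 − 1374 = 334 bp
  2217 − 1708 = 509 bp
  3159 − 2217 = 942 bp
  4373 − 3159 = 1214 bp
  wrap: 5966 − 4373 + 877 = 2470 bp
Sorted largest to smallest: 2470, 1214, 942, 509, 497, 334 bp.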